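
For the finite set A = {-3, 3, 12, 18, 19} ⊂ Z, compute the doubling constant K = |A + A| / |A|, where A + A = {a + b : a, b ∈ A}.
K = |A + A| / |A| = 14/5

Enumerate A + A = {a + b : a, b ∈ A}. With |A| = 5, there are |A|^2 = 25 ordered sum pairs; collecting distinct values, A + A = {-6, 0, 6, 9, 15, 16, 21, 22, 24, 30, 31, 36, 37, 38}, so |A + A| = 14. Thus K = 14/5. For comparison, the minimum possible |A + A| over all 5-element sets is 2·5 − 1 = 9 (so min K = 9/5), attained only by arithmetic progressions.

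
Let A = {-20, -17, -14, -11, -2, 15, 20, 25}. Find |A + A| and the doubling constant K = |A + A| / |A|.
K = |A + A| / |A| = 31/8

Enumerate A + A = {a + b : a, b ∈ A}. With |A| = 8, there are |A|^2 = 64 ordered sum pairs; collecting distinct values, A + A = {-40, -37, -34, -31, -28, -25, -22, -19, -16, -13, -5, -4, -2, 0, 1, 3, 4, 5, 6, 8, 9, 11, 13, 14, 18, 23, 30, 35, 40, 45, 50}, so |A + A| = 31. Thus K = 31/8. For comparison, the minimum possible |A + A| over all 8-element sets is 2·8 − 1 = 15 (so min K = 15/8), attained only by arithmetic progressions.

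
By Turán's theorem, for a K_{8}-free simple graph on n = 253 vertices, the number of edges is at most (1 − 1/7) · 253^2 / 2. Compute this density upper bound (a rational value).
Turán density bound = (6/7) · 253^2/2 = 192027/7 ≈ 27432.4286

Turán's theorem: ex(n, K_{r+1}) is achieved by the complete r-partite Turán graph T(n, r) with parts as balanced as possible, and is at most (1 − 1/r) · n^2/2. For r = 7, n = 253: the density bound is (6/7) · 64009/2 = 192027/7 ≈ 27432.4286. The integer-valued extremum is e(T(253, 7)) = 27432, which is strictly less than the density bound 192027/7 since 7 ∤ 253 (the parts of T(253, 7) cannot all be equal).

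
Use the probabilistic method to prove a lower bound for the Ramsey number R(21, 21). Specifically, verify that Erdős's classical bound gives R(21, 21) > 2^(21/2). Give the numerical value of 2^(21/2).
2^(21/2) = 1448.1547; so R(21, 21) > 1448.1547

Colour each edge of K_n uniformly at random with red/blue. The expected number of monochromatic K_21 is C(n, 21) · 2 · 2^(−C(21,2)). If C(n, 21) · 2^(1 − C(21,2)) < 1, then with positive probability no monochromatic K_21 exists, so R(21, 21) > n. The standard estimate C(n, 21) ≤ n^21/21! shows this inequality holds whenever n ≤ 2^(21/2) (since 21! · 2^(C(21,2) − 1) > 2^(21^2/2) ≥ n^21). Hence R(21, 21) > 2^(21/2) = 1448.1547.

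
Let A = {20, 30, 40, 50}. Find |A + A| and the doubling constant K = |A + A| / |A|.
K = |A + A| / |A| = 7/4

Enumerate A + A = {a + b : a, b ∈ A}. With |A| = 4, there are |A|^2 = 16 ordered sum pairs; collecting distinct values, A + A = {40, 50, 60, 70, 80, 90, 100}, so |A + A| = 7. Thus K = 7/4. Here |A + A| = 2|A| − 1 = 7, the minimum possible — so K = 7/4 is minimal, which holds iff A is an arithmetic progression.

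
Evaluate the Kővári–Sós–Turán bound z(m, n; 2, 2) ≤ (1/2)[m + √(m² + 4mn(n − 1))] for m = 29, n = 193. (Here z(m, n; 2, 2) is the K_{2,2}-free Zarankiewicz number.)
z(29, 193; 2, 2) ≤ (1/2)[29 + √(29² + 4·29·193·192)] = (1/2)[29 + √4299337] = 1051.2421

Kővári–Sós–Turán: let r_1, ..., r_29 be the row sums and z = Σ r_i the total number of 1s. Each pair of columns can share at most one row with both entries 1 (else a 2×2 all-ones block appears), so Σ_i C(r_i, 2) ≤ C(193, 2) = 18528. By convexity Σ_i C(r_i, 2) ≥ 29·C(z/29, 2) = z(z − 29)/(2·29), giving z² − 29z − 29·193·192 ≤ 0 and hence z ≤ (1/2)[29 + √(841 + 4·1074624)] = (1/2)[29 + √4299337] ≈ (1/2)(29 + 2073.4843) = 1051.2421.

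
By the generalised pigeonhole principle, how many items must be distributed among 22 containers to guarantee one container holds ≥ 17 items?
n = (17 − 1)·22 + 1 = 353

By the generalised pigeonhole principle, to guarantee some box contains ≥ r objects we need more than (r − 1) · k objects total. Threshold: n = (r − 1) · k + 1. With r = 17 and k = 22: n = 16 · 22 + 1 = 352 + 1 = 353. For n = 352 = 16 · 22, we can put exactly 16 objects in every box, avoiding 17 in any single one — so 353 is tight.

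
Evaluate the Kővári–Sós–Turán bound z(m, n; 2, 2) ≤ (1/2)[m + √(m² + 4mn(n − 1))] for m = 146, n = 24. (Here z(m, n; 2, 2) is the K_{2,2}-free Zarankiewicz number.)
z(146, 24; 2, 2) ≤ (1/2)[146 + √(146² + 4·146·24·23)] = (1/2)[146 + √343684] = 366.1228

Kővári–Sós–Turán: let r_1, ..., r_146 be the row sums and z = Σ r_i the total number of 1s. Each pair of columns can share at most one row with both entries 1 (else a 2×2 all-ones block appears), so Σ_i C(r_i, 2) ≤ C(24, 2) = 276. By convexity Σ_i C(r_i, 2) ≥ 146·C(z/146, 2) = z(z − 146)/(2·146), giving z² − 146z − 146·24·23 ≤ 0 and hence z ≤ (1/2)[146 + √(21316 + 4·80592)] = (1/2)[146 + √343684] ≈ (1/2)(146 + 586.2457) = 366.1228.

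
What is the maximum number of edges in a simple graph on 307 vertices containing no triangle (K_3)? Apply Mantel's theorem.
ex(307, K_3) = ⌊307^2/4⌋ = 23562

Mantel (1907): a triangle-free graph on n vertices has at most ⌊n^2/4⌋ edges, with equality for the complete bipartite graph K_{⌊n/2⌋, ⌈n/2⌉}. For n = 307: ⌊307^2/4⌋ = ⌊94249/4⌋ = 23562. The extremal graph is K_{153, 154}, which has 153·154 = 23562 edges.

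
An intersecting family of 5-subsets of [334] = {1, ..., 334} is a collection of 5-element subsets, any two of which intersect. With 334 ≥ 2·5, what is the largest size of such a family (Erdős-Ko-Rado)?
max |F| = C(333, 4) = 503167995

The Erdős-Ko-Rado theorem states: for n ≥ 2k, an intersecting family of k-subsets of an n-element set has size at most C(n − 1, k − 1), with equality for 'star' families {A ⊆ [n] : |A| = k, i ∈ A} (fix an element i). For n = 334, k = 5: C(333, 4) = 503167995.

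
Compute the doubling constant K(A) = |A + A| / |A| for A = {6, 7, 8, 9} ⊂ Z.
K = |A + A| / |A| = 7/4

Enumerate A + A = {a + b : a, b ∈ A}. With |A| = 4, there are |A|^2 = 16 ordered sum pairs; collecting distinct values, A + A = {12, 13, 14, 15, 16, 17, 18}, so |A + A| = 7. Thus K = 7/4. Here |A + A| = 2|A| − 1 = 7, the minimum possible — so K = 7/4 is minimal, which holds iff A is an arithmetic progression.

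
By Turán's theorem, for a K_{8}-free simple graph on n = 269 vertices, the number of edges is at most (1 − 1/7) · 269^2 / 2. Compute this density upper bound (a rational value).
Turán density bound = (6/7) · 269^2/2 = 217083/7 ≈ 31011.8571

Turán's theorem: ex(n, K_{r+1}) is achieved by the complete r-partite Turán graph T(n, r) with parts as balanced as possible, and is at most (1 − 1/r) · n^2/2. For r = 7, n = 269: the density bound is (6/7) · 72361/2 = 217083/7 ≈ 31011.8571. The integer-valued extremum is e(T(269, 7)) = 31011, which is strictly less than the density bound 217083/7 since 7 ∤ 269 (the parts of T(269, 7) cannot all be equal).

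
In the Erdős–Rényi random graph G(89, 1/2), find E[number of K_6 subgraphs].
E[# K_6] = C(89, 6) · (1/2)^C(6, 2) = 581106988 / 2^15 = 145276747/8192 ≈ 17733.977905

For each 6-subset S of vertices (there are C(89, 6) = 581106988 such S), let X_S = 1 if S induces a K_6 (all C(6, 2) = 15 edges present). Then P(X_S = 1) = (1/2)^15 = 1/32768. By linearity of expectation, E[# K_6] = C(89, 6) · (1/2)^15 = 581106988 / 32768 = 145276747/8192 ≈ 17733.977905.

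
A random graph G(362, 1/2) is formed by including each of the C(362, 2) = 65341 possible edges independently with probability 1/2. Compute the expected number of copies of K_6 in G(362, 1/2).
E[# K_6] = C(362, 6) · (1/2)^C(6, 2) = 2997998892714 / 2^15 = 1498999446357/16384 ≈ 91491665.427063

For each 6-subset S of vertices (there are C(362, 6) = 2997998892714 such S), let X_S = 1 if S induces a K_6 (all C(6, 2) = 15 edges present). Then P(X_S = 1) = (1/2)^15 = 1/32768. By linearity of expectation, E[# K_6] = C(362, 6) · (1/2)^15 = 2997998892714 / 32768 = 1498999446357/16384 ≈ 91491665.427063.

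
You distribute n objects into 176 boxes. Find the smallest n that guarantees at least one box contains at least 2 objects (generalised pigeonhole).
n = (2 − 1)·176 + 1 = 177

By the generalised pigeonhole principle, to guarantee some box contains ≥ r objects we need more than (r − 1) · k objects total. Threshold: n = (r − 1) · k + 1. With r = 2 and k = 176: n = 1 · 176 + 1 = 176 + 1 = 177. For n = 176 = 1 · 176, we can put exactly 1 objects in every box, avoiding 2 in any single one — so 177 is tight.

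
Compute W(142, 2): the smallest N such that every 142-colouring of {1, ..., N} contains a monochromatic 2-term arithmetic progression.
W(142, 2) = 142 + 1 = 143

A 2-term AP is any pair of integers, so a monochromatic 2-AP exists iff some colour is used at least twice. With 142 colours, the colouring i ↦ i on {1, ..., 142} uses each colour once, avoiding any monochromatic pair, so W(142, 2) > 142. For {1, ..., 143}, pigeonhole forces two integers of the same colour, which form a monochromatic 2-AP. Hence W(142, 2) = 143.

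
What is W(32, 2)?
W(32, 2) = 32 + 1 = 33

A 2-term AP is any pair of integers, so a monochromatic 2-AP exists iff some colour is used at least twice. With 32 colours, the colouring i ↦ i on {1, ..., 32} uses each colour once, avoiding any monochromatic pair, so W(32, 2) > 32. For {1, ..., 33}, pigeonhole forces two integers of the same colour, which form a monochromatic 2-AP. Hence W(32, 2) = 33.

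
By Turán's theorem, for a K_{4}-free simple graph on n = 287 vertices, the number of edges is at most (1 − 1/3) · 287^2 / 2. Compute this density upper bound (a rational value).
Turán density bound = (2/3) · 287^2/2 = 82369/3 ≈ 27456.3333

Turán's theorem: ex(n, K_{r+1}) is achieved by the complete r-partite Turán graph T(n, r) with parts as balanced as possible, and is at most (1 − 1/r) · n^2/2. For r = 3, n = 287: the density bound is (2/3) · 82369/2 = 82369/3 ≈ 27456.3333. The integer-valued extremum is e(T(287, 3)) = 27456, which is strictly less than the density bound 82369/3 since 3 ∤ 287 (the parts of T(287, 3) cannot all be equal).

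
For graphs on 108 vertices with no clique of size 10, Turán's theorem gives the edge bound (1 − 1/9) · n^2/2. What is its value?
Turán density bound = (8/9) · 108^2/2 = 5184

Turán's theorem: ex(n, K_{r+1}) is achieved by the complete r-partite Turán graph T(n, r) with parts as balanced as possible, and is at most (1 − 1/r) · n^2/2. For r = 9, n = 108: the density bound is (8/9) · 11664/2 = 5184. Since 9 ∣ 108, the Turán graph T(108, 9) has parts of equal size 12, and its edge count e(T(108, 9)) = 5184 attains the density bound exactly.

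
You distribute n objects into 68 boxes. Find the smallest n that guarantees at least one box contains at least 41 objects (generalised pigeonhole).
n = (41 − 1)·68 + 1 = 2721

By the generalised pigeonhole principle, to guarantee some box contains ≥ r objects we need more than (r − 1) · k objects total. Threshold: n = (r − 1) · k + 1. With r = 41 and k = 68: n = 40 · 68 + 1 = 2720 + 1 = 2721. For n = 2720 = 40 · 68, we can put exactly 40 objects in every box, avoiding 41 in any single one — so 2721 is tight.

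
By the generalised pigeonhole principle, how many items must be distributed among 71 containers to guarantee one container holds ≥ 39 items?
n = (39 − 1)·71 + 1 = 2699

By the generalised pigeonhole principle, to guarantee some box contains ≥ r objects we need more than (r − 1) · k objects total. Threshold: n = (r − 1) · k + 1. With r = 39 and k = 71: n = 38 · 71 + 1 = 2698 + 1 = 2699. For n = 2698 = 38 · 71, we can put exactly 38 objects in every box, avoiding 39 in any single one — so 2699 is tight.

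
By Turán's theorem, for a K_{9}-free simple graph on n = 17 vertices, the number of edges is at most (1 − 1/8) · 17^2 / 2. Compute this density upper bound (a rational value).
Turán density bound = (7/8) · 17^2/2 = 2023/16 ≈ 126.4375

Turán's theorem: ex(n, K_{r+1}) is achieved by the complete r-partite Turán graph T(n, r) with parts as balanced as possible, and is at most (1 − 1/r) · n^2/2. For r = 8, n = 17: the density bound is (7/8) · 289/2 = 2023/16 ≈ 126.4375. The integer-valued extremum is e(T(17, 8)) = 126, which is strictly less than the density bound 2023/16 since 8 ∤ 17 (the parts of T(17, 8) cannot all be equal).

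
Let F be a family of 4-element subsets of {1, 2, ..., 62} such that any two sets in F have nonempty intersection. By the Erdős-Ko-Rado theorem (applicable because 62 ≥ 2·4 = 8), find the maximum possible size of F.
max |F| = C(61, 3) = 35990

The Erdős-Ko-Rado theorem states: for n ≥ 2k, an intersecting family of k-subsets of an n-element set has size at most C(n − 1, k − 1), with equality for 'star' families {A ⊆ [n] : |A| = k, i ∈ A} (fix an element i). For n = 62, k = 4: C(61, 3) = 35990.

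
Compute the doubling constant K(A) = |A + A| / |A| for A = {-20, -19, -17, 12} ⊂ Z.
K = |A + A| / |A| = 10/4 = 5/2

Enumerate A + A = {a + b : a, b ∈ A}. With |A| = 4, there are |A|^2 = 16 ordered sum pairs; collecting distinct values, A + A = {-40, -39, -38, -37, -36, -34, -8, -7, -5, 24}, so |A + A| = 10. Thus K = 10/4 = 5/2. For comparison, the minimum possible |A + A| over all 4-element sets is 2·4 − 1 = 7 (so min K = 7/4), attained only by arithmetic progressions.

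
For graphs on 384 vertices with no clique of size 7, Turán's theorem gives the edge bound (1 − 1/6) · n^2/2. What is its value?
Turán density bound = (5/6) · 384^2/2 = 61440

Turán's theorem: ex(n, K_{r+1}) is achieved by the complete r-partite Turán graph T(n, r) with parts as balanced as possible, and is at most (1 − 1/r) · n^2/2. For r = 6, n = 384: the density bound is (5/6) · 147456/2 = 61440. Since 6 ∣ 384, the Turán graph T(384, 6) has parts of equal size 64, and its edge count e(T(384, 6)) = 61440 attains the density bound exactly.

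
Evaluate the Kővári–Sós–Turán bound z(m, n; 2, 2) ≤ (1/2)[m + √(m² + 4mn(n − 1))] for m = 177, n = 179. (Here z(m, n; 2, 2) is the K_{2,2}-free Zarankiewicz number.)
z(177, 179; 2, 2) ≤ (1/2)[177 + √(177² + 4·177·179·178)] = (1/2)[177 + √22589625] = 2464.9272

Kővári–Sós–Turán: let r_1, ..., r_177 be the row sums and z = Σ r_i the total number of 1s. Each pair of columns can share at most one row with both entries 1 (else a 2×2 all-ones block appears), so Σ_i C(r_i, 2) ≤ C(179, 2) = 15931. By convexity Σ_i C(r_i, 2) ≥ 177·C(z/177, 2) = z(z − 177)/(2·177), giving z² − 177z − 177·179·178 ≤ 0 and hence z ≤ (1/2)[177 + √(31329 + 4·5639574)] = (1/2)[177 + √22589625] ≈ (1/2)(177 + 4752.8544) = 2464.9272.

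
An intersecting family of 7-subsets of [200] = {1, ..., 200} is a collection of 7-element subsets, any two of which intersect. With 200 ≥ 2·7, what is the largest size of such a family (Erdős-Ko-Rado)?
max |F| = C(199, 6) = 79936367511

Erdős-Ko-Rado (1961): when n ≥ 2k, max |F| = C(n−1, k−1). The bound is attained by the star {A : i ∈ A} for any fixed i ∈ [n]. Here C(200−1, 7−1) = C(199, 6) = 79936367511.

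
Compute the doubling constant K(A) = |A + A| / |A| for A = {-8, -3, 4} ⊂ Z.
K = |A + A| / |A| = 6/3 = 2

Enumerate A + A = {a + b : a, b ∈ A}. With |A| = 3, there are |A|^2 = 9 ordered sum pairs; collecting distinct values, A + A = {-16, -11, -6, -4, 1, 8}, so |A + A| = 6. Thus K = 6/3 = 2. For comparison, the minimum possible |A + A| over all 3-element sets is 2·3 − 1 = 5 (so min K = 5/3), attained only by arithmetic progressions.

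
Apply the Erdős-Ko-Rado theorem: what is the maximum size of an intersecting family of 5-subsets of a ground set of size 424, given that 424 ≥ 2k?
max |F| = C(423, 4) = 1315142955

The Erdős-Ko-Rado theorem states: for n ≥ 2k, an intersecting family of k-subsets of an n-element set has size at most C(n − 1, k − 1), with equality for 'star' families {A ⊆ [n] : |A| = k, i ∈ A} (fix an element i). For n = 424, k = 5: C(423, 4) = 1315142955.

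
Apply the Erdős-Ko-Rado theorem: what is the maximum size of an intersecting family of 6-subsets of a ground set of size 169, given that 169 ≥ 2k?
max |F| = C(168, 5) = 1050220248

Erdős-Ko-Rado (1961): when n ≥ 2k, max |F| = C(n−1, k−1). The bound is attained by the star {A : i ∈ A} for any fixed i ∈ [n]. Here C(169−1, 6−1) = C(168, 5) = 1050220248.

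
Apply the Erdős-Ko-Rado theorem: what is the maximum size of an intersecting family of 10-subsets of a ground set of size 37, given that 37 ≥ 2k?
max |F| = C(36, 9) = 94143280

The Erdős-Ko-Rado theorem states: for n ≥ 2k, an intersecting family of k-subsets of an n-element set has size at most C(n − 1, k − 1), with equality for 'star' families {A ⊆ [n] : |A| = k, i ∈ A} (fix an element i). For n = 37, k = 10: C(36, 9) = 94143280.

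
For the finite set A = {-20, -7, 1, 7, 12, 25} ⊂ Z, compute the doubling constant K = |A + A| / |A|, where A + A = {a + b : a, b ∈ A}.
K = |A + A| / |A| = 20/6 = 10/3

Enumerate A + A = {a + b : a, b ∈ A}. With |A| = 6, there are |A|^2 = 36 ordered sum pairs; collecting distinct values, A + A = {-40, -27, -19, -14, -13, -8, -6, 0, 2, 5, 8, 13, 14, 18, 19, 24, 26, 32, 37, 50}, so |A + A| = 20. Thus K = 20/6 = 10/3. For comparison, the minimum possible |A + A| over all 6-element sets is 2·6 − 1 = 11 (so min K = 11/6), attained only by arithmetic progressions.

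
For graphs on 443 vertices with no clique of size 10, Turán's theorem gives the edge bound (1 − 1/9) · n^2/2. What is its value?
Turán density bound = (8/9) · 443^2/2 = 784996/9 ≈ 87221.7778

Turán's theorem: ex(n, K_{r+1}) is achieved by the complete r-partite Turán graph T(n, r) with parts as balanced as possible, and is at most (1 − 1/r) · n^2/2. For r = 9, n = 443: the density bound is (8/9) · 196249/2 = 784996/9 ≈ 87221.7778. The integer-valued extremum is e(T(443, 9)) = 87221, which is strictly less than the density bound 784996/9 since 9 ∤ 443 (the parts of T(443, 9) cannot all be equal).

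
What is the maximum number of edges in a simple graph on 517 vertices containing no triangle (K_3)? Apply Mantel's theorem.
ex(517, K_3) = ⌊517^2/4⌋ = 66822

Mantel (1907): a triangle-free graph on n vertices has at most ⌊n^2/4⌋ edges, with equality for the complete bipartite graph K_{⌊n/2⌋, ⌈n/2⌉}. For n = 517: ⌊517^2/4⌋ = ⌊267289/4⌋ = 66822. The extremal graph is K_{258, 259}, which has 258·259 = 66822 edges.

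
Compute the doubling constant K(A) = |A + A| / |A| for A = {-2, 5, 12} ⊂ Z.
K = |A + A| / |A| = 5/3

Enumerate A + A = {a + b : a, b ∈ A}. With |A| = 3, there are |A|^2 = 9 ordered sum pairs; collecting distinct values, A + A = {-4, 3, 10, 17, 24}, so |A + A| = 5. Thus K = 5/3. Here |A + A| = 2|A| − 1 = 5, the minimum possible — so K = 5/3 is minimal, which holds iff A is an arithmetic progression.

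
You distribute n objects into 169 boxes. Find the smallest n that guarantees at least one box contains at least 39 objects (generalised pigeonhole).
n = (39 − 1)·169 + 1 = 6423

By the generalised pigeonhole principle, to guarantee some box contains ≥ r objects we need more than (r − 1) · k objects total. Threshold: n = (r − 1) · k + 1. With r = 39 and k = 169: n = 38 · 169 + 1 = 6422 + 1 = 6423. For n = 6422 = 38 · 169, we can put exactly 38 objects in every box, avoiding 39 in any single one — so 6423 is tight.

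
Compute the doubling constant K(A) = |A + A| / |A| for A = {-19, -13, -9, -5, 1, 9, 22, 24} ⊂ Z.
K = |A + A| / |A| = 32/8 = 4

Enumerate A + A = {a + b : a, b ∈ A}. With |A| = 8, there are |A|^2 = 64 ordered sum pairs; collecting distinct values, A + A = {-38, -32, -28, -26, -24, -22, -18, -14, -12, -10, -8, -4, 0, 2, 3, 4, 5, 9, 10, 11, 13, 15, 17, 18, 19, 23, 25, 31, 33, 44, 46, 48}, so |A + A| = 32. Thus K = 32/8 = 4. For comparison, the minimum possible |A + A| over all 8-element sets is 2·8 − 1 = 15 (so min K = 15/8), attained only by arithmetic progressions.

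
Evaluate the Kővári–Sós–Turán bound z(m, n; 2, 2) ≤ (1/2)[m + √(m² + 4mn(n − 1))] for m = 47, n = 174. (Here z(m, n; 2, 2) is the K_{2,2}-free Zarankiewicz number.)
z(47, 174; 2, 2) ≤ (1/2)[47 + √(47² + 4·47·174·173)] = (1/2)[47 + √5661385] = 1213.1833

Kővári–Sós–Turán: let r_1, ..., r_47 be the row sums and z = Σ r_i the total number of 1s. Each pair of columns can share at most one row with both entries 1 (else a 2×2 all-ones block appears), so Σ_i C(r_i, 2) ≤ C(174, 2) = 15051. By convexity Σ_i C(r_i, 2) ≥ 47·C(z/47, 2) = z(z − 47)/(2·47), giving z² − 47z − 47·174·173 ≤ 0 and hence z ≤ (1/2)[47 + √(2209 + 4·1414794)] = (1/2)[47 + √5661385] ≈ (1/2)(47 + 2379.3665) = 1213.1833.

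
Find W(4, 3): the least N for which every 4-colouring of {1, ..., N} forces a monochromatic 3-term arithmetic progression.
W(4, 3) = 76

W(4, 3) = 76. The lower bound W(4, 3) > 75 comes from an explicit good 4-colouring of [1, 75]; the upper bound W(4, 3) ≤ 76 was verified by exhaustive search over 4-colourings of [1, 76].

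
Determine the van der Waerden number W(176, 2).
W(176, 2) = 176 + 1 = 177

A 2-term AP is any pair of integers, so a monochromatic 2-AP exists iff some colour is used at least twice. With 176 colours, the colouring i ↦ i on {1, ..., 176} uses each colour once, avoiding any monochromatic pair, so W(176, 2) > 176. For {1, ..., 177}, pigeonhole forces two integers of the same colour, which form a monochromatic 2-AP. Hence W(176, 2) = 177.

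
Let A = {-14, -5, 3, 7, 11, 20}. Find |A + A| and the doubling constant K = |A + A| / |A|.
K = |A + A| / |A| = 18/6 = 3

Enumerate A + A = {a + b : a, b ∈ A}. With |A| = 6, there are |A|^2 = 36 ordered sum pairs; collecting distinct values, A + A = {-28, -19, -11, -10, -7, -3, -2, 2, 6, 10, 14, 15, 18, 22, 23, 27, 31, 40}, so |A + A| = 18. Thus K = 18/6 = 3. For comparison, the minimum possible |A + A| over all 6-element sets is 2·6 − 1 = 11 (so min K = 11/6), attained only by arithmetic progressions.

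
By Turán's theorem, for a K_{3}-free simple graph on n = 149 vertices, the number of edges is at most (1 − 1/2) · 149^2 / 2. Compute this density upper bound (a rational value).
Turán density bound = (1/2) · 149^2/2 = 22201/4 ≈ 5550.25

Turán's theorem: ex(n, K_{r+1}) is achieved by the complete r-partite Turán graph T(n, r) with parts as balanced as possible, and is at most (1 − 1/r) · n^2/2. For r = 2, n = 149: the density bound is (1/2) · 22201/2 = 22201/4 ≈ 5550.25. The integer-valued extremum is e(T(149, 2)) = 5550, which is strictly less than the density bound 22201/4 since 2 ∤ 149 (the parts of T(149, 2) cannot all be equal).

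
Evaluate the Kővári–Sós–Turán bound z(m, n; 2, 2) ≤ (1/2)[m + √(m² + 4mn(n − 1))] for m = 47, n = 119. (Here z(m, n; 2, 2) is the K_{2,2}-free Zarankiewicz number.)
z(47, 119; 2, 2) ≤ (1/2)[47 + √(47² + 4·47·119·118)] = (1/2)[47 + √2642105] = 836.2277

Kővári–Sós–Turán: let r_1, ..., r_47 be the row sums and z = Σ r_i the total number of 1s. Each pair of columns can share at most one row with both entries 1 (else a 2×2 all-ones block appears), so Σ_i C(r_i, 2) ≤ C(119, 2) = 7021. By convexity Σ_i C(r_i, 2) ≥ 47·C(z/47, 2) = z(z − 47)/(2·47), giving z² − 47z − 47·119·118 ≤ 0 and hence z ≤ (1/2)[47 + √(2209 + 4·659974)] = (1/2)[47 + √2642105] ≈ (1/2)(47 + 1625.4553) = 836.2277.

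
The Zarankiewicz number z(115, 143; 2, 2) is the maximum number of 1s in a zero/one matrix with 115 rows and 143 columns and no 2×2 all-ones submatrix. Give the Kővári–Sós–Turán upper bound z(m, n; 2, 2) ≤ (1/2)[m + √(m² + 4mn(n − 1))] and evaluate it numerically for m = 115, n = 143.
z(115, 143; 2, 2) ≤ (1/2)[115 + √(115² + 4·115·143·142)] = (1/2)[115 + √9353985] = 1586.7143

Kővári–Sós–Turán: let r_1, ..., r_115 be the row sums and z = Σ r_i the total number of 1s. Each pair of columns can share at most one row with both entries 1 (else a 2×2 all-ones block appears), so Σ_i C(r_i, 2) ≤ C(143, 2) = 10153. By convexity Σ_i C(r_i, 2) ≥ 115·C(z/115, 2) = z(z − 115)/(2·115), giving z² − 115z − 115·143·142 ≤ 0 and hence z ≤ (1/2)[115 + √(13225 + 4·2335190)] = (1/2)[115 + √9353985] ≈ (1/2)(115 + 3058.4285) = 1586.7143.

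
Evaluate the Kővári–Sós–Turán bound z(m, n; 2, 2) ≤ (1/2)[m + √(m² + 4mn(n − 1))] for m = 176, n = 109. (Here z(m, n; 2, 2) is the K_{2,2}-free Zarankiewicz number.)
z(176, 109; 2, 2) ≤ (1/2)[176 + √(176² + 4·176·109·108)] = (1/2)[176 + √8318464] = 1530.0874

Kővári–Sós–Turán: let r_1, ..., r_176 be the row sums and z = Σ r_i the total number of 1s. Each pair of columns can share at most one row with both entries 1 (else a 2×2 all-ones block appears), so Σ_i C(r_i, 2) ≤ C(109, 2) = 5886. By convexity Σ_i C(r_i, 2) ≥ 176·C(z/176, 2) = z(z − 176)/(2·176), giving z² − 176z − 176·109·108 ≤ 0 and hence z ≤ (1/2)[176 + √(30976 + 4·2071872)] = (1/2)[176 + √8318464] ≈ (1/2)(176 + 2884.1748) = 1530.0874.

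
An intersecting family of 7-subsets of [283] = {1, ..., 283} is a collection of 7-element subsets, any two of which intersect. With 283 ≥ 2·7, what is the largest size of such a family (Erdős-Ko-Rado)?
max |F| = C(282, 6) = 662078875542

The Erdős-Ko-Rado theorem states: for n ≥ 2k, an intersecting family of k-subsets of an n-element set has size at most C(n − 1, k − 1), with equality for 'star' families {A ⊆ [n] : |A| = k, i ∈ A} (fix an element i). For n = 283, k = 7: C(282, 6) = 662078875542.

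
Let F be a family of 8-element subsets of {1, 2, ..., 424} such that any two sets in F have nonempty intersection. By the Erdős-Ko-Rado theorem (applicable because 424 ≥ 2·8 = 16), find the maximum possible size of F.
max |F| = C(423, 7) = 457383009600297

The Erdős-Ko-Rado theorem states: for n ≥ 2k, an intersecting family of k-subsets of an n-element set has size at most C(n − 1, k − 1), with equality for 'star' families {A ⊆ [n] : |A| = k, i ∈ A} (fix an element i). For n = 424, k = 8: C(423, 7) = 457383009600297.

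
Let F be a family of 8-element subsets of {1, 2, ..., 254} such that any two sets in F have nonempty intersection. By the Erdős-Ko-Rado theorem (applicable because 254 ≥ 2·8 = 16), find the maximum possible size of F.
max |F| = C(253, 7) = 12107437527900

The Erdős-Ko-Rado theorem states: for n ≥ 2k, an intersecting family of k-subsets of an n-element set has size at most C(n − 1, k − 1), with equality for 'star' families {A ⊆ [n] : |A| = k, i ∈ A} (fix an element i). For n = 254, k = 8: C(253, 7) = 12107437527900.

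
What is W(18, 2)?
W(18, 2) = 18 + 1 = 19

A 2-term AP is any pair of integers, so a monochromatic 2-AP exists iff some colour is used at least twice. With 18 colours, the colouring i ↦ i on {1, ..., 18} uses each colour once, avoiding any monochromatic pair, so W(18, 2) > 18. For {1, ..., 19}, pigeonhole forces two integers of the same colour, which form a monochromatic 2-AP. Hence W(18, 2) = 19.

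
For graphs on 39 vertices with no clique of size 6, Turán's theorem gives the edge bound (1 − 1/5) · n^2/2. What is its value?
Turán density bound = (4/5) · 39^2/2 = 3042/5 ≈ 608.4

Turán's theorem: ex(n, K_{r+1}) is achieved by the complete r-partite Turán graph T(n, r) with parts as balanced as possible, and is at most (1 − 1/r) · n^2/2. For r = 5, n = 39: the density bound is (4/5) · 1521/2 = 3042/5 ≈ 608.4. The integer-valued extremum is e(T(39, 5)) = 608, which is strictly less than the density bound 3042/5 since 5 ∤ 39 (the parts of T(39, 5) cannot all be equal).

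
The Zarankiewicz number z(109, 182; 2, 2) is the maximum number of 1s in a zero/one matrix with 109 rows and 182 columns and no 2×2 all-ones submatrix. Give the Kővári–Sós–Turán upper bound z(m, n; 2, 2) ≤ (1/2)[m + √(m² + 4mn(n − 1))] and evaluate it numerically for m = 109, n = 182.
z(109, 182; 2, 2) ≤ (1/2)[109 + √(109² + 4·109·182·181)] = (1/2)[109 + √14374593] = 1950.192

Kővári–Sós–Turán: let r_1, ..., r_109 be the row sums and z = Σ r_i the total number of 1s. Each pair of columns can share at most one row with both entries 1 (else a 2×2 all-ones block appears), so Σ_i C(r_i, 2) ≤ C(182, 2) = 16471. By convexity Σ_i C(r_i, 2) ≥ 109·C(z/109, 2) = z(z − 109)/(2·109), giving z² − 109z − 109·182·181 ≤ 0 and hence z ≤ (1/2)[109 + √(11881 + 4·3590678)] = (1/2)[109 + √14374593] ≈ (1/2)(109 + 3791.384) = 1950.192.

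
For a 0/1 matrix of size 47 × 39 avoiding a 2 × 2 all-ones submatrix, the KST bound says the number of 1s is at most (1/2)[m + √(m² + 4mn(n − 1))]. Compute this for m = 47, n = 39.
z(47, 39; 2, 2) ≤ (1/2)[47 + √(47² + 4·47·39·38)] = (1/2)[47 + √280825] = 288.4646

Kővári–Sós–Turán: let r_1, ..., r_47 be the row sums and z = Σ r_i the total number of 1s. Each pair of columns can share at most one row with both entries 1 (else a 2×2 all-ones block appears), so Σ_i C(r_i, 2) ≤ C(39, 2) = 741. By convexity Σ_i C(r_i, 2) ≥ 47·C(z/47, 2) = z(z − 47)/(2·47), giving z² − 47z − 47·39·38 ≤ 0 and hence z ≤ (1/2)[47 + √(2209 + 4·69654)] = (1/2)[47 + √280825] ≈ (1/2)(47 + 529.9292) = 288.4646.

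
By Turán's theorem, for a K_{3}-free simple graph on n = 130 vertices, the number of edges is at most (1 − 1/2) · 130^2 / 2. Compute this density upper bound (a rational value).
Turán density bound = (1/2) · 130^2/2 = 4225

Turán's theorem: ex(n, K_{r+1}) is achieved by the complete r-partite Turán graph T(n, r) with parts as balanced as possible, and is at most (1 − 1/r) · n^2/2. For r = 2, n = 130: the density bound is (1/2) · 16900/2 = 4225. Since 2 ∣ 130, the Turán graph T(130, 2) has parts of equal size 65, and its edge count e(T(130, 2)) = 4225 attains the density bound exactly.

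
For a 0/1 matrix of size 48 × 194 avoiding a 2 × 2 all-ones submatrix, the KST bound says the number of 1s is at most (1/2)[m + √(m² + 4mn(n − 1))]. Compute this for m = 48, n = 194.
z(48, 194; 2, 2) ≤ (1/2)[48 + √(48² + 4·48·194·193)] = (1/2)[48 + √7191168] = 1364.8177

Kővári–Sós–Turán: let r_1, ..., r_48 be the row sums and z = Σ r_i the total number of 1s. Each pair of columns can share at most one row with both entries 1 (else a 2×2 all-ones block appears), so Σ_i C(r_i, 2) ≤ C(194, 2) = 18721. By convexity Σ_i C(r_i, 2) ≥ 48·C(z/48, 2) = z(z − 48)/(2·48), giving z² − 48z − 48·194·193 ≤ 0 and hence z ≤ (1/2)[48 + √(2304 + 4·1797216)] = (1/2)[48 + √7191168] ≈ (1/2)(48 + 2681.6353) = 1364.8177.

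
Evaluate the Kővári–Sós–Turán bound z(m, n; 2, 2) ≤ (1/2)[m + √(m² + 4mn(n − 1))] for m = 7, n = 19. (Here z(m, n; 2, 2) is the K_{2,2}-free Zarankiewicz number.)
z(7, 19; 2, 2) ≤ (1/2)[7 + √(7² + 4·7·19·18)] = (1/2)[7 + √9625] = 52.5535

Kővári–Sós–Turán: let r_1, ..., r_7 be the row sums and z = Σ r_i the total number of 1s. Each pair of columns can share at most one row with both entries 1 (else a 2×2 all-ones block appears), so Σ_i C(r_i, 2) ≤ C(19, 2) = 171. By convexity Σ_i C(r_i, 2) ≥ 7·C(z/7, 2) = z(z − 7)/(2·7), giving z² − 7z − 7·19·18 ≤ 0 and hence z ≤ (1/2)[7 + √(49 + 4·2394)] = (1/2)[7 + √9625] ≈ (1/2)(7 + 98.1071) = 52.5535.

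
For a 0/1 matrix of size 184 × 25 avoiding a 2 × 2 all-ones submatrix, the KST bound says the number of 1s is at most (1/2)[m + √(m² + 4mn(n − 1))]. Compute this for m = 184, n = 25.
z(184, 25; 2, 2) ≤ (1/2)[184 + √(184² + 4·184·25·24)] = (1/2)[184 + √475456] = 436.7666

Kővári–Sós–Turán: let r_1, ..., r_184 be the row sums and z = Σ r_i the total number of 1s. Each pair of columns can share at most one row with both entries 1 (else a 2×2 all-ones block appears), so Σ_i C(r_i, 2) ≤ C(25, 2) = 300. By convexity Σ_i C(r_i, 2) ≥ 184·C(z/184, 2) = z(z − 184)/(2·184), giving z² − 184z − 184·25·24 ≤ 0 and hence z ≤ (1/2)[184 + √(33856 + 4·110400)] = (1/2)[184 + √475456] ≈ (1/2)(184 + 689.5332) = 436.7666.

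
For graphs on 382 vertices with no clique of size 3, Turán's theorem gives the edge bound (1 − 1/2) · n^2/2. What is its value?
Turán density bound = (1/2) · 382^2/2 = 36481

Turán's theorem: ex(n, K_{r+1}) is achieved by the complete r-partite Turán graph T(n, r) with parts as balanced as possible, and is at most (1 − 1/r) · n^2/2. For r = 2, n = 382: the density bound is (1/2) · 145924/2 = 36481. Since 2 ∣ 382, the Turán graph T(382, 2) has parts of equal size 191, and its edge count e(T(382, 2)) = 36481 attains the density bound exactly.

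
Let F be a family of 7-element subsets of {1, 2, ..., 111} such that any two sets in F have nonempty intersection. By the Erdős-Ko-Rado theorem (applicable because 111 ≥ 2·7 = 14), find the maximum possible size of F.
max |F| = C(110, 6) = 2141851635

The Erdős-Ko-Rado theorem states: for n ≥ 2k, an intersecting family of k-subsets of an n-element set has size at most C(n − 1, k − 1), with equality for 'star' families {A ⊆ [n] : |A| = k, i ∈ A} (fix an element i). For n = 111, k = 7: C(110, 6) = 2141851635.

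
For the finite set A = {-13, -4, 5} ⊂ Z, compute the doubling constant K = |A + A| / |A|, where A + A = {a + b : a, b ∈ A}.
K = |A + A| / |A| = 5/3

Enumerate A + A = {a + b : a, b ∈ A}. With |A| = 3, there are |A|^2 = 9 ordered sum pairs; collecting distinct values, A + A = {-26, -17, -8, 1, 10}, so |A + A| = 5. Thus K = 5/3. Here |A + A| = 2|A| − 1 = 5, the minimum possible — so K = 5/3 is minimal, which holds iff A is an arithmetic progression.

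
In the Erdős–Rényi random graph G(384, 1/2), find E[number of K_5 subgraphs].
E[# K_5] = C(384, 5) · (1/2)^C(5, 2) = 67782984576 / 2^10 = 529554567/8 = 66194320.875

For each 5-subset S of vertices (there are C(384, 5) = 67782984576 such S), let X_S = 1 if S induces a K_5 (all C(5, 2) = 10 edges present). Then P(X_S = 1) = (1/2)^10 = 1/1024. By linearity of expectation, E[# K_5] = C(384, 5) · (1/2)^10 = 67782984576 / 1024 = 529554567/8 = 66194320.875.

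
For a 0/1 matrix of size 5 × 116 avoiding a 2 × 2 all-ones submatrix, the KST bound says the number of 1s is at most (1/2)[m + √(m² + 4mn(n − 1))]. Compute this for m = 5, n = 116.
z(5, 116; 2, 2) ≤ (1/2)[5 + √(5² + 4·5·116·115)] = (1/2)[5 + √266825] = 260.7755

Kővári–Sós–Turán: let r_1, ..., r_5 be the row sums and z = Σ r_i the total number of 1s. Each pair of columns can share at most one row with both entries 1 (else a 2×2 all-ones block appears), so Σ_i C(r_i, 2) ≤ C(116, 2) = 6670. By convexity Σ_i C(r_i, 2) ≥ 5·C(z/5, 2) = z(z − 5)/(2·5), giving z² − 5z − 5·116·115 ≤ 0 and hence z ≤ (1/2)[5 + √(25 + 4·66700)] = (1/2)[5 + √266825] ≈ (1/2)(5 + 516.5511) = 260.7755.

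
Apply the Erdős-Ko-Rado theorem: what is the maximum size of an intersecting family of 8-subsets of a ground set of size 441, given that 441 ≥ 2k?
max |F| = C(440, 7) = 603820263705560

Erdős-Ko-Rado (1961): when n ≥ 2k, max |F| = C(n−1, k−1). The bound is attained by the star {A : i ∈ A} for any fixed i ∈ [n]. Here C(441−1, 8−1) = C(440, 7) = 603820263705560.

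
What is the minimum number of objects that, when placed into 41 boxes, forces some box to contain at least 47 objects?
n = (47 − 1)·41 + 1 = 1887

By the generalised pigeonhole principle, to guarantee some box contains ≥ r objects we need more than (r − 1) · k objects total. Threshold: n = (r − 1) · k + 1. With r = 47 and k = 41: n = 46 · 41 + 1 = 1886 + 1 = 1887. For n = 1886 = 46 · 41, we can put exactly 46 objects in every box, avoiding 47 in any single one — so 1887 is tight.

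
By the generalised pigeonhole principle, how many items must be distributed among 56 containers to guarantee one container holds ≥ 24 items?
n = (24 − 1)·56 + 1 = 1289

By the generalised pigeonhole principle, to guarantee some box contains ≥ r objects we need more than (r − 1) · k objects total. Threshold: n = (r − 1) · k + 1. With r = 24 and k = 56: n = 23 · 56 + 1 = 1288 + 1 = 1289. For n = 1288 = 23 · 56, we can put exactly 23 objects in every box, avoiding 24 in any single one — so 1289 is tight.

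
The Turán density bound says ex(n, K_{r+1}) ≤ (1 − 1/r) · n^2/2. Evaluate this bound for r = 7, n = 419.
Turán density bound = (6/7) · 419^2/2 = 526683/7 ≈ 75240.4286

Turán's theorem: ex(n, K_{r+1}) is achieved by the complete r-partite Turán graph T(n, r) with parts as balanced as possible, and is at most (1 − 1/r) · n^2/2. For r = 7, n = 419: the density bound is (6/7) · 175561/2 = 526683/7 ≈ 75240.4286. The integer-valued extremum is e(T(419, 7)) = 75240, which is strictly less than the density bound 526683/7 since 7 ∤ 419 (the parts of T(419, 7) cannot all be equal).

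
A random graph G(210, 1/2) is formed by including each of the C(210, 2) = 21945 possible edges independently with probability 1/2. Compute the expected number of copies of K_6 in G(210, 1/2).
E[# K_6] = C(210, 6) · (1/2)^C(6, 2) = 110837787060 / 2^15 = 27709446765/8192 ≈ 3382500.825806

For each 6-subset S of vertices (there are C(210, 6) = 110837787060 such S), let X_S = 1 if S induces a K_6 (all C(6, 2) = 15 edges present). Then P(X_S = 1) = (1/2)^15 = 1/32768. By linearity of expectation, E[# K_6] = C(210, 6) · (1/2)^15 = 110837787060 / 32768 = 27709446765/8192 ≈ 3382500.825806.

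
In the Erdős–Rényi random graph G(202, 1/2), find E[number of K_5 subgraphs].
E[# K_5] = C(202, 5) · (1/2)^C(5, 2) = 2666333340 / 2^10 = 666583335/256 ≈ 2603841.152344

For each 5-subset S of vertices (there are C(202, 5) = 2666333340 such S), let X_S = 1 if S induces a K_5 (all C(5, 2) = 10 edges present). Then P(X_S = 1) = (1/2)^10 = 1/1024. By linearity of expectation, E[# K_5] = C(202, 5) · (1/2)^10 = 2666333340 / 1024 = 666583335/256 ≈ 2603841.152344.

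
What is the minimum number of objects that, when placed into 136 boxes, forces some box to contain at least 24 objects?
n = (24 − 1)·136 + 1 = 3129

By the generalised pigeonhole principle, to guarantee some box contains ≥ r objects we need more than (r − 1) · k objects total. Threshold: n = (r − 1) · k + 1. With r = 24 and k = 136: n = 23 · 136 + 1 = 3128 + 1 = 3129. For n = 3128 = 23 · 136, we can put exactly 23 objects in every box, avoiding 24 in any single one — so 3129 is tight.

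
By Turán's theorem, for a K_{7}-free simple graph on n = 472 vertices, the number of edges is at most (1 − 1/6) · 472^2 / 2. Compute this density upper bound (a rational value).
Turán density bound = (5/6) · 472^2/2 = 278480/3 ≈ 92826.6667

Turán's theorem: ex(n, K_{r+1}) is achieved by the complete r-partite Turán graph T(n, r) with parts as balanced as possible, and is at most (1 − 1/r) · n^2/2. For r = 6, n = 472: the density bound is (5/6) · 222784/2 = 278480/3 ≈ 92826.6667. The integer-valued extremum is e(T(472, 6)) = 92826, which is strictly less than the density bound 278480/3 since 6 ∤ 472 (the parts of T(472, 6) cannot all be equal).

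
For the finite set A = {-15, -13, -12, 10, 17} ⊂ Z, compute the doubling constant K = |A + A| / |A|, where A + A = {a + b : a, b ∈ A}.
K = |A + A| / |A| = 15/5 = 3

Enumerate A + A = {a + b : a, b ∈ A}. With |A| = 5, there are |A|^2 = 25 ordered sum pairs; collecting distinct values, A + A = {-30, -28, -27, -26, -25, -24, -5, -3, -2, 2, 4, 5, 20, 27, 34}, so |A + A| = 15. Thus K = 15/5 = 3. For comparison, the minimum possible |A + A| over all 5-element sets is 2·5 − 1 = 9 (so min K = 9/5), attained only by arithmetic progressions.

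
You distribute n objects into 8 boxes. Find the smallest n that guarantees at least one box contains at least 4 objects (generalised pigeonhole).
n = (4 − 1)·8 + 1 = 25

By the generalised pigeonhole principle, to guarantee some box contains ≥ r objects we need more than (r − 1) · k objects total. Threshold: n = (r − 1) · k + 1. With r = 4 and k = 8: n = 3 · 8 + 1 = 24 + 1 = 25. For n = 24 = 3 · 8, we can put exactly 3 objects in every box, avoiding 4 in any single one — so 25 is tight.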